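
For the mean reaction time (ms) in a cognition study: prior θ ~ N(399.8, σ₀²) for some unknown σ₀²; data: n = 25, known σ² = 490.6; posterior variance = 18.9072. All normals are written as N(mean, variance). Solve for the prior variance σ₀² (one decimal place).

For the Normal–Normal model with known σ², precisions add: τ_n = τ₀ + n/σ².
So 1/σ₀² = 1/18.9072 − 25/490.6 = 0.052890 − 0.050958 = 0.001932.
Hence σ₀² = 1/0.001932 ≈ 517.6.

σ₀² = 517.6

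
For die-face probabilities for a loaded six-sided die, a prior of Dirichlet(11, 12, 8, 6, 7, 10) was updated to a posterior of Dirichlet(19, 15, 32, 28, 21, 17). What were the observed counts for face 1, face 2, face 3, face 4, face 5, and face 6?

For a Dirichlet(α) prior with multinomial counts c, the posterior is Dirichlet(α + c) componentwise.
Counts are posterior − prior componentwise: 19−11=8, 15−12=3, 32−8=24, 28−6=22, 21−7=14, 17−10=7.

counts (8, 3, 24, 22, 14, 7)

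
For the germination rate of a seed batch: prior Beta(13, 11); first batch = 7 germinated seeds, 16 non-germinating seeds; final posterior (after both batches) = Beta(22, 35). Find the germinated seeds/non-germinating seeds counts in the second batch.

Sequential conjugate updates are equivalent to a single update on the pooled data, so total successes = posterior α − prior α and total failures = posterior β − prior β.
Total across both batches: 22−13=9 germinated seeds, 35−11=24 non-germinating seeds.
Subtract the first batch: 9−7=2 germinated seeds and 24−16=8 non-germinating seeds.

2 germinated seeds and 8 non-germinating seeds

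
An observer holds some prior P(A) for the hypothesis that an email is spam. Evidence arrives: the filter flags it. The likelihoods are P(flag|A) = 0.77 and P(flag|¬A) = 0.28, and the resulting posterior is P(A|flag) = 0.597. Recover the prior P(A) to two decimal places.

In odds form, posterior odds = prior odds × likelihood ratio, so prior odds = posterior odds ÷ LR.
Posterior odds = 0.597/(1−0.597) = 1.4814. LR = 0.77/0.28 = 2.7500.
Prior odds = 1.4814/2.7500 = 0.5387, so P(A) = 0.5387/(1+0.5387) ≈ 0.35.

P(A) = 0.35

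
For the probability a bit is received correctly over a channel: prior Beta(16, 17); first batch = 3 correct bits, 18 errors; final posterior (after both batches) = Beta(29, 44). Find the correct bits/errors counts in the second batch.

10 correct bits and 9 errors

Sequential conjugate updates are equivalent to a single update on the pooled data, so total successes = posterior α − prior α and total failures = posterior β − prior β.
Total across both batches: 29−16=13 correct bits, 44−17=27 errors.
Subtract the first batch: 13−3=10 correct bits and 27−18=9 errors.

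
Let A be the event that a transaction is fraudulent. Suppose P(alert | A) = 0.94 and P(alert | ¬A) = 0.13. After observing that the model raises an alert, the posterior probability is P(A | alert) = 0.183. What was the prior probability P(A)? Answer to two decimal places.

Bayes' rule in odds form gives O(A|E) = O(A)·[P(E|A)/P(E|¬A)], hence O(A) = O(A|E)/LR.
Posterior odds = 0.183/(1−0.183) = 0.2240. LR = 0.94/0.13 = 7.2308.
Prior odds = 0.2240/7.2308 = 0.0310, so P(A) = 0.0310/(1+0.0310) ≈ 0.03.

P(A) = 0.03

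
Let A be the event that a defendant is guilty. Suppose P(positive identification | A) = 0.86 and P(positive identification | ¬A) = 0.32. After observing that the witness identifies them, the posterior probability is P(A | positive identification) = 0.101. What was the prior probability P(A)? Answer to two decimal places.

Bayes' rule in odds form gives O(A|E) = O(A)·[P(E|A)/P(E|¬A)], hence O(A) = O(A|E)/LR.
Posterior odds = 0.101/(1−0.101) = 0.1123. LR = 0.86/0.32 = 2.6875.
Prior odds = 0.1123/2.6875 = 0.0418, so P(A) = 0.0418/(1+0.0418) ≈ 0.04.

P(A) = 0.04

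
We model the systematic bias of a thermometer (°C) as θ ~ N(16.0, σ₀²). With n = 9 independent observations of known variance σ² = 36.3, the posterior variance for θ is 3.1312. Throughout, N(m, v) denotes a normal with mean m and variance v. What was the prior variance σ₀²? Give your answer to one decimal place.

Posterior precision equals prior precision plus data precision: 1/σ_n² = 1/σ₀² + n/σ².
So 1/σ₀² = 1/3.1312 − 9/36.3 = 0.319366 − 0.247934 = 0.071432.
Hence σ₀² = 1/0.071432 ≈ 14.0.

σ₀² = 14.0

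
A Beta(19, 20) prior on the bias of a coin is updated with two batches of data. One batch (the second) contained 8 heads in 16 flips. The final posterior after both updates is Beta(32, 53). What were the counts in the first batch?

5 heads and 25 tails

Sequential conjugate updates are equivalent to a single update on the pooled data, so total successes = posterior α − prior α and total failures = posterior β − prior β.
Total across both batches: 32−19=13 heads, 53−20=33 tails.
Subtract the second batch: 13−8=5 heads and 33−8=25 tails.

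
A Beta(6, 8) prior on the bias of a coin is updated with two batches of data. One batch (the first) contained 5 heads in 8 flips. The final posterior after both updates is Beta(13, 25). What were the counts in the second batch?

Because Beta–binomial updating is additive in the counts, the combined data contributed (α_post−α_prior, β_post−β_prior) successes and failures.
Total across both batches: 13−6=7 heads, 25−8=17 tails.
Subtract the first batch: 7−5=2 heads and 17−3=14 tails.

2 heads and 14 tails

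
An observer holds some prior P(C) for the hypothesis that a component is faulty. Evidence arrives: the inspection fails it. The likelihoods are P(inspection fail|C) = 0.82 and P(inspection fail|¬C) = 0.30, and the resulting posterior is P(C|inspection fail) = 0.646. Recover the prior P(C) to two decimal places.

P(C) = 0.40

In odds form, posterior odds = prior odds × likelihood ratio, so prior odds = posterior odds ÷ LR.
Posterior odds = 0.646/(1−0.646) = 1.8249. LR = 0.82/0.30 = 2.7333.
Prior odds = 1.8249/2.7333 = 0.6677, so P(C) = 0.6677/(1+0.6677) ≈ 0.40.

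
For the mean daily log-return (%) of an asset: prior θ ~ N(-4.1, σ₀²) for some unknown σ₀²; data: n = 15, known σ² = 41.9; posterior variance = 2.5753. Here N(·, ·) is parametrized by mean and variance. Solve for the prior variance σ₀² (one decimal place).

σ₀² = 33.0

Posterior precision equals prior precision plus data precision: 1/σ_n² = 1/σ₀² + n/σ².
So 1/σ₀² = 1/2.5753 − 15/41.9 = 0.388304 − 0.357995 = 0.030309.
Hence σ₀² = 1/0.030309 ≈ 33.0.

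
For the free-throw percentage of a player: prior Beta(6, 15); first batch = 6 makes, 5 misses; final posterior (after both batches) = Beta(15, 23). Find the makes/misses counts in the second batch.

Because Beta–binomial updating is additive in the counts, the combined data contributed (α_post−α_prior, β_post−β_prior) successes and failures.
Total across both batches: 15−6=9 makes, 23−15=8 misses.
Subtract the first batch: 9−6=3 makes and 8−5=3 misses.

3 makes and 3 misses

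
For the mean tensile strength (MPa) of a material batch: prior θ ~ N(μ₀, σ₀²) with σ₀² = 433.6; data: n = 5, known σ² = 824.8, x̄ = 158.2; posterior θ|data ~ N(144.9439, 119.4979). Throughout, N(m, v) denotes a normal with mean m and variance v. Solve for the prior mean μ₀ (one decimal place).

The posterior mean is a precision-weighted average: μ_n = (τ₀μ₀ + τ_data·x̄)/(τ₀+τ_data), with τ₀=1/σ₀² and τ_data=n/σ².
Here τ₀ = 1/433.6 = 0.002306 and τ_data = 5/824.8 = 0.006062, so τ_n = 0.008368.
Rearranging for μ₀: μ₀ = (μ_n·τ_n − τ_data·x̄)/τ₀ = (144.9439·0.008368 − 0.006062·158.2) / 0.002306 = 0.253882/0.002306 ≈ 110.1.

μ₀ = 110.1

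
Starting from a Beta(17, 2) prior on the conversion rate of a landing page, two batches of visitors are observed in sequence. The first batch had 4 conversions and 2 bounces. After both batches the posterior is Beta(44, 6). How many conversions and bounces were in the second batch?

23 conversions and 2 bounces

Sequential conjugate updates are equivalent to a single update on the pooled data, so total successes = posterior α − prior α and total failures = posterior β − prior β.
Total across both batches: 44−17=27 conversions, 6−2=4 bounces.
Subtract the first batch: 27−4=23 conversions and 4−2=2 bounces.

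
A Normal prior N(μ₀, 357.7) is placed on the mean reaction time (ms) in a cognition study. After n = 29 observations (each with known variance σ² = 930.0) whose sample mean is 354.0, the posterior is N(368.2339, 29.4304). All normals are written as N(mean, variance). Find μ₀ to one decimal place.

With known observation variance, the Normal–Normal posterior has precision τ_n = τ₀ + n/σ² and mean μ_n = (τ₀μ₀ + (n/σ²)x̄)/τ_n.
Here τ₀ = 1/357.7 = 0.002796 and τ_data = 29/930.0 = 0.031183, so τ_n = 0.033979.
Rearranging for μ₀: μ₀ = (μ_n·τ_n − τ_data·x̄)/τ₀ = (368.2339·0.033979 − 0.031183·354.0) / 0.002796 = 1.473438/0.002796 ≈ 527.0.

μ₀ = 527.0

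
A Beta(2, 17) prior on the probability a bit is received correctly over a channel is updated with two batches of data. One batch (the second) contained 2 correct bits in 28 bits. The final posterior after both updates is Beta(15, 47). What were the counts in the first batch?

11 correct bits and 4 errors

Because Beta–binomial updating is additive in the counts, the combined data contributed (α_post−α_prior, β_post−β_prior) successes and failures.
Total across both batches: 15−2=13 correct bits, 47−17=30 errors.
Subtract the second batch: 13−2=11 correct bits and 30−26=4 errors.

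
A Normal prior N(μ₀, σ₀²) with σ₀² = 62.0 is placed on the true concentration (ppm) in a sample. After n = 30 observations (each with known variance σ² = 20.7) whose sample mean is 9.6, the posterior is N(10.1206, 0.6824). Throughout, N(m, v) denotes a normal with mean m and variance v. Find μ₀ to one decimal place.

With known observation variance, the Normal–Normal posterior has precision τ_n = τ₀ + n/σ² and mean μ_n = (τ₀μ₀ + (n/σ²)x̄)/τ_n.
Here τ₀ = 1/62.0 = 0.016129 and τ_data = 30/20.7 = 1.449275, so τ_n = 1.465404.
Rearranging for μ₀: μ₀ = (μ_n·τ_n − τ_data·x̄)/τ₀ = (10.1206·1.465404 − 1.449275·9.6) / 0.016129 = 0.917728/0.016129 ≈ 56.9.

μ₀ = 56.9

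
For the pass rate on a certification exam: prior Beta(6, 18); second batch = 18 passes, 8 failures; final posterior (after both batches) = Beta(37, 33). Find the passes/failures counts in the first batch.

Because Beta–binomial updating is additive in the counts, the combined data contributed (α_post−α_prior, β_post−β_prior) successes and failures.
Total across both batches: 37−6=31 passes, 33−18=15 failures.
Subtract the second batch: 31−18=13 passes and 15−8=7 failures.

13 passes and 7 failures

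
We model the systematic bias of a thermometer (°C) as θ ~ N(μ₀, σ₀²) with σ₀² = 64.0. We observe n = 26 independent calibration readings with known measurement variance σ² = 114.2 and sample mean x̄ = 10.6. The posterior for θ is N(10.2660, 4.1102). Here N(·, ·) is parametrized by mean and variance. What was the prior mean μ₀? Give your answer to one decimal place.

μ₀ = 5.4

The posterior mean is a precision-weighted average: μ_n = (τ₀μ₀ + τ_data·x̄)/(τ₀+τ_data), with τ₀=1/σ₀² and τ_data=n/σ².
Here τ₀ = 1/64.0 = 0.015625 and τ_data = 26/114.2 = 0.227671, so τ_n = 0.243296.
Rearranging for μ₀: μ₀ = (μ_n·τ_n − τ_data·x̄)/τ₀ = (10.2660·0.243296 − 0.227671·10.6) / 0.015625 = 0.084364/0.015625 ≈ 5.4.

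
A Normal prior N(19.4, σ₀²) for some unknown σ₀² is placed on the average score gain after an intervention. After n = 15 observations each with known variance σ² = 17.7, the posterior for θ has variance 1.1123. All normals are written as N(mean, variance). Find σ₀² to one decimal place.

σ₀² = 19.4

Posterior precision equals prior precision plus data precision: 1/σ_n² = 1/σ₀² + n/σ².
So 1/σ₀² = 1/1.1123 − 15/17.7 = 0.899038 − 0.847458 = 0.051580.
Hence σ₀² = 1/0.051580 ≈ 19.4.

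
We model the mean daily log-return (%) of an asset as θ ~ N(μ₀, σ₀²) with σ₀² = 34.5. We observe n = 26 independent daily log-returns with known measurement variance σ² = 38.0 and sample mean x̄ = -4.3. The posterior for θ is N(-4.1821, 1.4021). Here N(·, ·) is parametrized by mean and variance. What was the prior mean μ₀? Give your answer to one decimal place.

With known observation variance, the Normal–Normal posterior has precision τ_n = τ₀ + n/σ² and mean μ_n = (τ₀μ₀ + (n/σ²)x̄)/τ_n.
Here τ₀ = 1/34.5 = 0.028986 and τ_data = 26/38.0 = 0.684211, so τ_n = 0.713197.
Rearranging for μ₀: μ₀ = (μ_n·τ_n − τ_data·x̄)/τ₀ = (-4.1821·0.713197 − 0.684211·-4.3) / 0.028986 = -0.040554/0.028986 ≈ -1.4.

μ₀ = -1.4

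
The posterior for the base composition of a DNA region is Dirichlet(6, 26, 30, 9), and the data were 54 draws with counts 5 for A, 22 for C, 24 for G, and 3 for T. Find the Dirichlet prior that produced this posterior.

Dirichlet(1, 4, 6, 6)

For a Dirichlet(α) prior with multinomial counts c, the posterior is Dirichlet(α + c) componentwise.
Subtract each count from the matching posterior parameter: 6−5=1, 26−22=4, 30−24=6, 9−3=6.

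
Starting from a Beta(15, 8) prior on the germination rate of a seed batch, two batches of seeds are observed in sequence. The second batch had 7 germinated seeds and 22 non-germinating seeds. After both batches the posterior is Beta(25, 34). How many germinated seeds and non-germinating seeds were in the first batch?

Sequential conjugate updates are equivalent to a single update on the pooled data, so total successes = posterior α − prior α and total failures = posterior β − prior β.
Total across both batches: 25−15=10 germinated seeds, 34−8=26 non-germinating seeds.
Subtract the second batch: 10−7=3 germinated seeds and 26−22=4 non-germinating seeds.

3 germinated seeds and 4 non-germinating seeds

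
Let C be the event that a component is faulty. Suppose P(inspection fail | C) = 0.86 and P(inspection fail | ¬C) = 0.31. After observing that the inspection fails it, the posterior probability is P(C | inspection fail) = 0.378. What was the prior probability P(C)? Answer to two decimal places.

In odds form, posterior odds = prior odds × likelihood ratio, so prior odds = posterior odds ÷ LR.
Posterior odds = 0.378/(1−0.378) = 0.6077. LR = 0.86/0.31 = 2.7742.
Prior odds = 0.6077/2.7742 = 0.2191, so P(C) = 0.2191/(1+0.2191) ≈ 0.18.

P(C) = 0.18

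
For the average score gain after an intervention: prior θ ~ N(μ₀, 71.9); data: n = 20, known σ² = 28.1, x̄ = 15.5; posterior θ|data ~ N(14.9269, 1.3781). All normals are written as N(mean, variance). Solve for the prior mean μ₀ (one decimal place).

The posterior mean is a precision-weighted average: μ_n = (τ₀μ₀ + τ_data·x̄)/(τ₀+τ_data), with τ₀=1/σ₀² and τ_data=n/σ².
Here τ₀ = 1/71.9 = 0.013908 and τ_data = 20/28.1 = 0.711744, so τ_n = 0.725652.
Rearranging for μ₀: μ₀ = (μ_n·τ_n − τ_data·x̄)/τ₀ = (14.9269·0.725652 − 0.711744·15.5) / 0.013908 = -0.200297/0.013908 ≈ -14.4.

μ₀ = -14.4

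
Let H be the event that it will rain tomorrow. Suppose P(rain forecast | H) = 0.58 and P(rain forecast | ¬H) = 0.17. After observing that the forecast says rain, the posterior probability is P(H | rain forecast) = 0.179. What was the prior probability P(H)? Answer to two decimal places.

Bayes' rule in odds form gives O(H|E) = O(H)·[P(E|H)/P(E|¬H)], hence O(H) = O(H|E)/LR.
Posterior odds = 0.179/(1−0.179) = 0.2180. LR = 0.58/0.17 = 3.4118.
Prior odds = 0.2180/3.4118 = 0.0639, so P(H) = 0.0639/(1+0.0639) ≈ 0.06.

P(H) = 0.06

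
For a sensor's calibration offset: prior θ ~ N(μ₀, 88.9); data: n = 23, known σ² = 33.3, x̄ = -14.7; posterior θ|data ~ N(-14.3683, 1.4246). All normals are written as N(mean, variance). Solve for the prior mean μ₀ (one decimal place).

μ₀ = 6.0

The posterior mean is a precision-weighted average: μ_n = (τ₀μ₀ + τ_data·x̄)/(τ₀+τ_data), with τ₀=1/σ₀² and τ_data=n/σ².
Here τ₀ = 1/88.9 = 0.011249 and τ_data = 23/33.3 = 0.690691, so τ_n = 0.701940.
Rearranging for μ₀: μ₀ = (μ_n·τ_n − τ_data·x̄)/τ₀ = (-14.3683·0.701940 − 0.690691·-14.7) / 0.011249 = 0.067473/0.011249 ≈ 6.0.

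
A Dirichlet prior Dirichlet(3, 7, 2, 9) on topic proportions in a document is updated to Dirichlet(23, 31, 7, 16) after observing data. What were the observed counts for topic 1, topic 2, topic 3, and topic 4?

For a Dirichlet(α) prior with multinomial counts c, the posterior is Dirichlet(α + c) componentwise.
Counts are posterior − prior componentwise: 23−3=20, 31−7=24, 7−2=5, 16−9=7.

counts (20, 24, 5, 7)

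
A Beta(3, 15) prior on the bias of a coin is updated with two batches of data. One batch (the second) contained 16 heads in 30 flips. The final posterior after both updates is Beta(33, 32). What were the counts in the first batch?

14 heads and 3 tails

Because Beta–binomial updating is additive in the counts, the combined data contributed (α_post−α_prior, β_post−β_prior) successes and failures.
Total across both batches: 33−3=30 heads, 32−15=17 tails.
Subtract the second batch: 30−16=14 heads and 17−14=3 tails.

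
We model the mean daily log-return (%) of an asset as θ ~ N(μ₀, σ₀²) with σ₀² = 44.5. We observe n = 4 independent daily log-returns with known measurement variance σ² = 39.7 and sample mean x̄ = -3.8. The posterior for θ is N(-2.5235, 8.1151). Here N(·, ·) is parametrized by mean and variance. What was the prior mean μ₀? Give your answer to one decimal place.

The posterior mean is a precision-weighted average: μ_n = (τ₀μ₀ + τ_data·x̄)/(τ₀+τ_data), with τ₀=1/σ₀² and τ_data=n/σ².
Here τ₀ = 1/44.5 = 0.022472 and τ_data = 4/39.7 = 0.100756, so τ_n = 0.123228.
Rearranging for μ₀: μ₀ = (μ_n·τ_n − τ_data·x̄)/τ₀ = (-2.5235·0.123228 − 0.100756·-3.8) / 0.022472 = 0.071907/0.022472 ≈ 3.2.

μ₀ = 3.2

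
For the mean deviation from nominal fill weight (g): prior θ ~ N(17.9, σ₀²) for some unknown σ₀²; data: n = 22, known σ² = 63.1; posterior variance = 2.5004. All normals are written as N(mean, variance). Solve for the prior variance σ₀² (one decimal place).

σ₀² = 19.5

Posterior precision equals prior precision plus data precision: 1/σ_n² = 1/σ₀² + n/σ².
So 1/σ₀² = 1/2.5004 − 22/63.1 = 0.399936 − 0.348653 = 0.051283.
Hence σ₀² = 1/0.051283 ≈ 19.5.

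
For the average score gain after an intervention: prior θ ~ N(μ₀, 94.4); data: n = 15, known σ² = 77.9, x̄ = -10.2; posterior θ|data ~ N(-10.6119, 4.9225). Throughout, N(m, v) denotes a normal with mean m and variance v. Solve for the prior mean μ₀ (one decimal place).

μ₀ = -18.1

With known observation variance, the Normal–Normal posterior has precision τ_n = τ₀ + n/σ² and mean μ_n = (τ₀μ₀ + (n/σ²)x̄)/τ_n.
Here τ₀ = 1/94.4 = 0.010593 and τ_data = 15/77.9 = 0.192555, so τ_n = 0.203148.
Rearranging for μ₀: μ₀ = (μ_n·τ_n − τ_data·x̄)/τ₀ = (-10.6119·0.203148 − 0.192555·-10.2) / 0.010593 = -0.191725/0.010593 ≈ -18.1.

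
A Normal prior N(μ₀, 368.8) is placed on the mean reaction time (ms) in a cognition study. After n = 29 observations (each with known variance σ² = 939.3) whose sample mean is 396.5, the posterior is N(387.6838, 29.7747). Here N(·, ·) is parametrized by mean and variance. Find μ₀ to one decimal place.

The posterior mean is a precision-weighted average: μ_n = (τ₀μ₀ + τ_data·x̄)/(τ₀+τ_data), with τ₀=1/σ₀² and τ_data=n/σ².
Here τ₀ = 1/368.8 = 0.002711 and τ_data = 29/939.3 = 0.030874, so τ_n = 0.033585.
Rearranging for μ₀: μ₀ = (μ_n·τ_n − τ_data·x̄)/τ₀ = (387.6838·0.033585 − 0.030874·396.5) / 0.002711 = 0.778819/0.002711 ≈ 287.3.

μ₀ = 287.3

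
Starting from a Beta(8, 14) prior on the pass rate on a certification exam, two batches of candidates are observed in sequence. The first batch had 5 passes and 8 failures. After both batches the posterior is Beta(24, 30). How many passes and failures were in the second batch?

Sequential conjugate updates are equivalent to a single update on the pooled data, so total successes = posterior α − prior α and total failures = posterior β − prior β.
Total across both batches: 24−8=16 passes, 30−14=16 failures.
Subtract the first batch: 16−5=11 passes and 16−8=8 failures.

11 passes and 8 failures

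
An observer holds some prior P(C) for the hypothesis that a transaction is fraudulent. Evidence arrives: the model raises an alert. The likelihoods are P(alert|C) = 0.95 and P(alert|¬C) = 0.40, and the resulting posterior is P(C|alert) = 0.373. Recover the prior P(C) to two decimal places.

P(C) = 0.20

Bayes' rule in odds form gives O(C|E) = O(C)·[P(E|C)/P(E|¬C)], hence O(C) = O(C|E)/LR.
Posterior odds = 0.373/(1−0.373) = 0.5949. LR = 0.95/0.40 = 2.3750.
Prior odds = 0.5949/2.3750 = 0.2505, so P(C) = 0.2505/(1+0.2505) ≈ 0.20.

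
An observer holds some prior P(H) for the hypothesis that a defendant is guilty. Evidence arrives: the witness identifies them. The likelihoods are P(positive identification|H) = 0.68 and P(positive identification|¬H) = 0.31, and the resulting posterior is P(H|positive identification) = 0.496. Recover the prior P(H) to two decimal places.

P(H) = 0.31

In odds form, posterior odds = prior odds × likelihood ratio, so prior odds = posterior odds ÷ LR.
Posterior odds = 0.496/(1−0.496) = 0.9841. LR = 0.68/0.31 = 2.1935.
Prior odds = 0.9841/2.1935 = 0.4486, so P(H) = 0.4486/(1+0.4486) ≈ 0.31.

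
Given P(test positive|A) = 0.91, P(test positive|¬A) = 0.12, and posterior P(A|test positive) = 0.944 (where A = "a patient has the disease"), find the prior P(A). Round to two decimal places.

In odds form, posterior odds = prior odds × likelihood ratio, so prior odds = posterior odds ÷ LR.
Posterior odds = 0.944/(1−0.944) = 16.8571. LR = 0.91/0.12 = 7.5833.
Prior odds = 16.8571/7.5833 = 2.2229, so P(A) = 2.2229/(1+2.2229) ≈ 0.69.

P(A) = 0.69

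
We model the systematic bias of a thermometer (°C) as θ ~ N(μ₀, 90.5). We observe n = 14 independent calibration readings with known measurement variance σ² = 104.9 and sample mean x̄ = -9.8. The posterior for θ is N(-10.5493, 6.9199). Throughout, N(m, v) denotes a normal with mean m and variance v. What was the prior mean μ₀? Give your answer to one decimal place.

μ₀ = -19.6

With known observation variance, the Normal–Normal posterior has precision τ_n = τ₀ + n/σ² and mean μ_n = (τ₀μ₀ + (n/σ²)x̄)/τ_n.
Here τ₀ = 1/90.5 = 0.011050 and τ_data = 14/104.9 = 0.133460, so τ_n = 0.144510.
Rearranging for μ₀: μ₀ = (μ_n·τ_n − τ_data·x̄)/τ₀ = (-10.5493·0.144510 − 0.133460·-9.8) / 0.011050 = -0.216571/0.011050 ≈ -19.6.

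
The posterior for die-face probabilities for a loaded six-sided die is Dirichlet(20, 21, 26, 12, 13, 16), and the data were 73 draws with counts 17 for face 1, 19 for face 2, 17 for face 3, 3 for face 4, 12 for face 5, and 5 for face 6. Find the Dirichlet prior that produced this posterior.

For a Dirichlet(α) prior with multinomial counts c, the posterior is Dirichlet(α + c) componentwise.
Subtract each count from the matching posterior parameter: 20−17=3, 21−19=2, 26−17=9, 12−3=9, 13−12=1, 16−5=11.

Dirichlet(3, 2, 9, 9, 1, 11)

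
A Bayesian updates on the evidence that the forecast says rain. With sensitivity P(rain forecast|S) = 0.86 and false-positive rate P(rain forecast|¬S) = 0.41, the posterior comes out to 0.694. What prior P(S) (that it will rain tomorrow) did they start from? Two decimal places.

In odds form, posterior odds = prior odds × likelihood ratio, so prior odds = posterior odds ÷ LR.
Posterior odds = 0.694/(1−0.694) = 2.2680. LR = 0.86/0.41 = 2.0976.
Prior odds = 2.2680/2.0976 = 1.0812, so P(S) = 1.0812/(1+1.0812) ≈ 0.52.

P(S) = 0.52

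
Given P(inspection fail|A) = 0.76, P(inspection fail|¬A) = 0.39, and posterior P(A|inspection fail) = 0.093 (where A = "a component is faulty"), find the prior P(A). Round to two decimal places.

In odds form, posterior odds = prior odds × likelihood ratio, so prior odds = posterior odds ÷ LR.
Posterior odds = 0.093/(1−0.093) = 0.1025. LR = 0.76/0.39 = 1.9487.
Prior odds = 0.1025/1.9487 = 0.0526, so P(A) = 0.0526/(1+0.0526) ≈ 0.05.

P(A) = 0.05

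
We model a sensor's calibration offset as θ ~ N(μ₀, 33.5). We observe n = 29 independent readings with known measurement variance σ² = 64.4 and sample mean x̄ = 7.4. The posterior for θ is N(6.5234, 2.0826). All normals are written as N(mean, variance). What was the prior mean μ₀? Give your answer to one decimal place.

μ₀ = -6.7

The posterior mean is a precision-weighted average: μ_n = (τ₀μ₀ + τ_data·x̄)/(τ₀+τ_data), with τ₀=1/σ₀² and τ_data=n/σ².
Here τ₀ = 1/33.5 = 0.029851 and τ_data = 29/64.4 = 0.450311, so τ_n = 0.480162.
Rearranging for μ₀: μ₀ = (μ_n·τ_n − τ_data·x̄)/τ₀ = (6.5234·0.480162 − 0.450311·7.4) / 0.029851 = -0.200013/0.029851 ≈ -6.7.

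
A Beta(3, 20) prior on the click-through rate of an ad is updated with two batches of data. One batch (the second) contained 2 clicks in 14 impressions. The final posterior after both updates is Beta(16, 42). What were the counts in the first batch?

Because Beta–binomial updating is additive in the counts, the combined data contributed (α_post−α_prior, β_post−β_prior) successes and failures.
Total across both batches: 16−3=13 clicks, 42−20=22 non-clicks.
Subtract the second batch: 13−2=11 clicks and 22−12=10 non-clicks.

11 clicks and 10 non-clicks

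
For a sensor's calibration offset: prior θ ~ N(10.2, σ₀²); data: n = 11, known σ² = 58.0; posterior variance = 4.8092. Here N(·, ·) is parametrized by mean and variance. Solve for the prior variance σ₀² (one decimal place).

σ₀² = 54.7

Posterior precision equals prior precision plus data precision: 1/σ_n² = 1/σ₀² + n/σ².
So 1/σ₀² = 1/4.8092 − 11/58.0 = 0.207935 − 0.189655 = 0.018280.
Hence σ₀² = 1/0.018280 ≈ 54.7.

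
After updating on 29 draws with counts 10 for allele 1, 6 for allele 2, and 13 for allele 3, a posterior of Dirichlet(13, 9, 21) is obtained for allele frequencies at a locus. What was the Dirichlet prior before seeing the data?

For a Dirichlet(α) prior with multinomial counts c, the posterior is Dirichlet(α + c) componentwise.
Subtract each count from the matching posterior parameter: 13−10=3, 9−6=3, 21−13=8.

Dirichlet(3, 3, 8)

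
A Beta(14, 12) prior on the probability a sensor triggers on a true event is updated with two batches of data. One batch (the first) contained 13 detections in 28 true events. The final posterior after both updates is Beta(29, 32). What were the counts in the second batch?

Sequential conjugate updates are equivalent to a single update on the pooled data, so total successes = posterior α − prior α and total failures = posterior β − prior β.
Total across both batches: 29−14=15 detections, 32−12=20 misses.
Subtract the first batch: 15−13=2 detections and 20−15=5 misses.

2 detections and 5 misses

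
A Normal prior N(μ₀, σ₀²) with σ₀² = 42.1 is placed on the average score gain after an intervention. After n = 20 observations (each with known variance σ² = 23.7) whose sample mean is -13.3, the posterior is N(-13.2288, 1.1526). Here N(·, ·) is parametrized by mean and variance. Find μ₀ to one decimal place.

μ₀ = -10.7

The posterior mean is a precision-weighted average: μ_n = (τ₀μ₀ + τ_data·x̄)/(τ₀+τ_data), with τ₀=1/σ₀² and τ_data=n/σ².
Here τ₀ = 1/42.1 = 0.023753 and τ_data = 20/23.7 = 0.843882, so τ_n = 0.867635.
Rearranging for μ₀: μ₀ = (μ_n·τ_n − τ_data·x̄)/τ₀ = (-13.2288·0.867635 − 0.843882·-13.3) / 0.023753 = -0.254139/0.023753 ≈ -10.7.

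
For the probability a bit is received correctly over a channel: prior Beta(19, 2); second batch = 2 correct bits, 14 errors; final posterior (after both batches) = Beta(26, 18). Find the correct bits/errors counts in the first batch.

5 correct bits and 2 errors

Sequential conjugate updates are equivalent to a single update on the pooled data, so total successes = posterior α − prior α and total failures = posterior β − prior β.
Total across both batches: 26−19=7 correct bits, 18−2=16 errors.
Subtract the second batch: 7−2=5 correct bits and 16−14=2 errors.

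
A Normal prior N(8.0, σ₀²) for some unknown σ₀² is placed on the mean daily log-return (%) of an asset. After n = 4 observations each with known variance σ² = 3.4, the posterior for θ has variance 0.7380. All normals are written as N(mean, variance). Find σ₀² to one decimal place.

Posterior precision equals prior precision plus data precision: 1/σ_n² = 1/σ₀² + n/σ².
So 1/σ₀² = 1/0.7380 − 4/3.4 = 1.355014 − 1.176471 = 0.178543.
Hence σ₀² = 1/0.178543 ≈ 5.6.

σ₀² = 5.6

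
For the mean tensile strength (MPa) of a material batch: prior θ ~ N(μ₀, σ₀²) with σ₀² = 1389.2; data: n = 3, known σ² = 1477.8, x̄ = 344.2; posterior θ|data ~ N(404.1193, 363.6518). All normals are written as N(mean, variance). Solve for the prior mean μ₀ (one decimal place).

With known observation variance, the Normal–Normal posterior has precision τ_n = τ₀ + n/σ² and mean μ_n = (τ₀μ₀ + (n/σ²)x̄)/τ_n.
Here τ₀ = 1/1389.2 = 0.000720 and τ_data = 3/1477.8 = 0.002030, so τ_n = 0.002750.
Rearranging for μ₀: μ₀ = (μ_n·τ_n − τ_data·x̄)/τ₀ = (404.1193·0.002750 − 0.002030·344.2) / 0.000720 = 0.412602/0.000720 ≈ 573.1.

μ₀ = 573.1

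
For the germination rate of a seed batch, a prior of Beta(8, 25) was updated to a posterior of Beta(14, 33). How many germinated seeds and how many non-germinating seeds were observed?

A Beta(α, β) prior with s successes and f failures in binomial data gives a Beta(α+s, β+f) posterior.
So s = 14 − 8 = 6 and f = 33 − 25 = 8.

6 germinated seeds and 8 non-germinating seeds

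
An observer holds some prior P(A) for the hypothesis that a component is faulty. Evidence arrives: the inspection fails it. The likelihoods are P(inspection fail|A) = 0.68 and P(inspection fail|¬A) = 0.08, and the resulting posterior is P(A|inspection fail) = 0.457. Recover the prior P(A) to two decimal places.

Bayes' rule in odds form gives O(A|E) = O(A)·[P(E|A)/P(E|¬A)], hence O(A) = O(A|E)/LR.
Posterior odds = 0.457/(1−0.457) = 0.8416. LR = 0.68/0.08 = 8.5000.
Prior odds = 0.8416/8.5000 = 0.0990, so P(A) = 0.0990/(1+0.0990) ≈ 0.09.

P(A) = 0.09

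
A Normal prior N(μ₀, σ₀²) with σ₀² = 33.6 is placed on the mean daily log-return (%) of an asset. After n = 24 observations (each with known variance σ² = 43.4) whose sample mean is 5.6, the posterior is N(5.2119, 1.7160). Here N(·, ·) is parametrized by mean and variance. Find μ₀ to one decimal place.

With known observation variance, the Normal–Normal posterior has precision τ_n = τ₀ + n/σ² and mean μ_n = (τ₀μ₀ + (n/σ²)x̄)/τ_n.
Here τ₀ = 1/33.6 = 0.029762 and τ_data = 24/43.4 = 0.552995, so τ_n = 0.582757.
Rearranging for μ₀: μ₀ = (μ_n·τ_n − τ_data·x̄)/τ₀ = (5.2119·0.582757 − 0.552995·5.6) / 0.029762 = -0.059501/0.029762 ≈ -2.0.

μ₀ = -2.0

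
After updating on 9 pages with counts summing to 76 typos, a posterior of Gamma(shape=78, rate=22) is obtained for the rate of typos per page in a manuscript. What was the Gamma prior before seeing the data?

Gamma(shape=2, rate=13)

A Gamma(α, β) prior (rate parametrization) on a Poisson rate with n observations summing to S gives posterior Gamma(α+S, β+n).
So α = 78 − 76 = 2 and β = 22 − 9 = 13.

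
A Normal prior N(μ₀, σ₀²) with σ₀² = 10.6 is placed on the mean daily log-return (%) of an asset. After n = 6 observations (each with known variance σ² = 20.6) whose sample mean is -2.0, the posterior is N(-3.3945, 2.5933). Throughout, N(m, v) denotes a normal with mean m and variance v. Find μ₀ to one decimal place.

μ₀ = -7.7

With known observation variance, the Normal–Normal posterior has precision τ_n = τ₀ + n/σ² and mean μ_n = (τ₀μ₀ + (n/σ²)x̄)/τ_n.
Here τ₀ = 1/10.6 = 0.094340 and τ_data = 6/20.6 = 0.291262, so τ_n = 0.385602.
Rearranging for μ₀: μ₀ = (μ_n·τ_n − τ_data·x̄)/τ₀ = (-3.3945·0.385602 − 0.291262·-2.0) / 0.094340 = -0.726402/0.094340 ≈ -7.7.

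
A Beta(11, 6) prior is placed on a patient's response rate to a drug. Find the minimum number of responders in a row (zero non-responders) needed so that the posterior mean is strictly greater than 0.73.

k = 6

After k responders and 0 non-responders the posterior is Beta(11+k, 6), with mean (11+k)/(11+6+k).
Set (11+k)/(17+k) > 0.73 and solve: k > (0.73·17 − 11)/(1 − 0.73) = 5.222.
The smallest integer exceeding 5.222 is 6, and checking k=6: (17)/(23) = 0.7391 > 0.73.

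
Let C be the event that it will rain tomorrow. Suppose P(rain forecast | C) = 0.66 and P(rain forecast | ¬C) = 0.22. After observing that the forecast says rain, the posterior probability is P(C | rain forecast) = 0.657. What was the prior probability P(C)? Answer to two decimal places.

Bayes' rule in odds form gives O(C|E) = O(C)·[P(E|C)/P(E|¬C)], hence O(C) = O(C|E)/LR.
Posterior odds = 0.657/(1−0.657) = 1.9155. LR = 0.66/0.22 = 3.0000.
Prior odds = 1.9155/3.0000 = 0.6385, so P(C) = 0.6385/(1+0.6385) ≈ 0.39.

P(C) = 0.39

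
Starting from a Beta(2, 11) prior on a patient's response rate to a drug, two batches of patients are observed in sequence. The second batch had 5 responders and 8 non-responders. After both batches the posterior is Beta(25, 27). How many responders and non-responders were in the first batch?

18 responders and 8 non-responders

Sequential conjugate updates are equivalent to a single update on the pooled data, so total successes = posterior α − prior α and total failures = posterior β − prior β.
Total across both batches: 25−2=23 responders, 27−11=16 non-responders.
Subtract the second batch: 23−5=18 responders and 16−8=8 non-responders.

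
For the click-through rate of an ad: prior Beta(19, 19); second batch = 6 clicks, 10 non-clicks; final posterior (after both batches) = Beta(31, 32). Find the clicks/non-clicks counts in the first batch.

Sequential conjugate updates are equivalent to a single update on the pooled data, so total successes = posterior α − prior α and total failures = posterior β − prior β.
Total across both batches: 31−19=12 clicks, 32−19=13 non-clicks.
Subtract the second batch: 12−6=6 clicks and 13−10=3 non-clicks.

6 clicks and 3 non-clicks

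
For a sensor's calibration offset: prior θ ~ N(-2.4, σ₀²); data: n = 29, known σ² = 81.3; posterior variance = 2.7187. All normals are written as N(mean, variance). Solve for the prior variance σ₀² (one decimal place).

σ₀² = 89.9

For the Normal–Normal model with known σ², precisions add: τ_n = τ₀ + n/σ².
So 1/σ₀² = 1/2.7187 − 29/81.3 = 0.367823 − 0.356704 = 0.011119.
Hence σ₀² = 1/0.011119 ≈ 89.9.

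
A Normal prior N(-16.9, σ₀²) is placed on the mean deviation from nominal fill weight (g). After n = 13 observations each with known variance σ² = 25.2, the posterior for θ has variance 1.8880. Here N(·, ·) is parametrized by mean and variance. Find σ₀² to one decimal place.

For the Normal–Normal model with known σ², precisions add: τ_n = τ₀ + n/σ².
So 1/σ₀² = 1/1.8880 − 13/25.2 = 0.529661 − 0.515873 = 0.013788.
Hence σ₀² = 1/0.013788 ≈ 72.5.

σ₀² = 72.5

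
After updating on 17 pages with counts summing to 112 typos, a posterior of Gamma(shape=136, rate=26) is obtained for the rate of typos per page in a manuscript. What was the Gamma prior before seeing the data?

Gamma(shape=24, rate=9)

A Gamma(α, β) prior (rate parametrization) on a Poisson rate with n observations summing to S gives posterior Gamma(α+S, β+n).
So α = 136 − 112 = 24 and β = 26 − 17 = 9.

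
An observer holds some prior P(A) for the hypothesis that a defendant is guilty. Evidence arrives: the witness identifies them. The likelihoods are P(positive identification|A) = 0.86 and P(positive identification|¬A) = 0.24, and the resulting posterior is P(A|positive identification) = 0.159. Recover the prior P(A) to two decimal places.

In odds form, posterior odds = prior odds × likelihood ratio, so prior odds = posterior odds ÷ LR.
Posterior odds = 0.159/(1−0.159) = 0.1891. LR = 0.86/0.24 = 3.5833.
Prior odds = 0.1891/3.5833 = 0.0528, so P(A) = 0.0528/(1+0.0528) ≈ 0.05.

P(A) = 0.05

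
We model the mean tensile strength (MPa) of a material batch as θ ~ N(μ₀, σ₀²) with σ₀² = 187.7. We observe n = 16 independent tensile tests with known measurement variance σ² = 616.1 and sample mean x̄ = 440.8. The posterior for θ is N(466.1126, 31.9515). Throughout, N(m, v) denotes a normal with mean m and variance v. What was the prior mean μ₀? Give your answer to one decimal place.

μ₀ = 589.5

The posterior mean is a precision-weighted average: μ_n = (τ₀μ₀ + τ_data·x̄)/(τ₀+τ_data), with τ₀=1/σ₀² and τ_data=n/σ².
Here τ₀ = 1/187.7 = 0.005328 and τ_data = 16/616.1 = 0.025970, so τ_n = 0.031298.
Rearranging for μ₀: μ₀ = (μ_n·τ_n − τ_data·x̄)/τ₀ = (466.1126·0.031298 − 0.025970·440.8) / 0.005328 = 3.140816/0.005328 ≈ 589.5.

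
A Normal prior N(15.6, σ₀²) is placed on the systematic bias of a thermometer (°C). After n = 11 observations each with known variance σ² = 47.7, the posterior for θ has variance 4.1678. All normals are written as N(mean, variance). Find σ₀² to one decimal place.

For the Normal–Normal model with known σ², precisions add: τ_n = τ₀ + n/σ².
So 1/σ₀² = 1/4.1678 − 11/47.7 = 0.239935 − 0.230608 = 0.009327.
Hence σ₀² = 1/0.009327 ≈ 107.2.

σ₀² = 107.2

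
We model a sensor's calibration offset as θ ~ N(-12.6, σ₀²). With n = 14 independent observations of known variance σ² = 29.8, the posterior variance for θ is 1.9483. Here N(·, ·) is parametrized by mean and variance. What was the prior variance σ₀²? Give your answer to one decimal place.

σ₀² = 23.0

For the Normal–Normal model with known σ², precisions add: τ_n = τ₀ + n/σ².
So 1/σ₀² = 1/1.9483 − 14/29.8 = 0.513268 − 0.469799 = 0.043469.
Hence σ₀² = 1/0.043469 ≈ 23.0.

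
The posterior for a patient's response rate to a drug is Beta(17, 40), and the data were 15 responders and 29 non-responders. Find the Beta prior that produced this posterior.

Beta(2, 11)

Under Beta–binomial conjugacy the posterior parameters are (a+s, b+f).
So a = 17 − 15 = 2 and b = 40 − 29 = 11.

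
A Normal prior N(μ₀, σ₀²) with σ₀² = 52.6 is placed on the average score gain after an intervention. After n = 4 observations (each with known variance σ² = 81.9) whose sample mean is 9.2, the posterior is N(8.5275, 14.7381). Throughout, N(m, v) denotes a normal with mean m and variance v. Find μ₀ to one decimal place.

The posterior mean is a precision-weighted average: μ_n = (τ₀μ₀ + τ_data·x̄)/(τ₀+τ_data), with τ₀=1/σ₀² and τ_data=n/σ².
Here τ₀ = 1/52.6 = 0.019011 and τ_data = 4/81.9 = 0.048840, so τ_n = 0.067851.
Rearranging for μ₀: μ₀ = (μ_n·τ_n − τ_data·x̄)/τ₀ = (8.5275·0.067851 − 0.048840·9.2) / 0.019011 = 0.129271/0.019011 ≈ 6.8.

μ₀ = 6.8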